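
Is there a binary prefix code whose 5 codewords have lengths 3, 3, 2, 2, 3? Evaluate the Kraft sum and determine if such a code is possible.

With common denominator 2^3 = 8: Σ 2^(−ℓᵢ) = 1/8 + 1/8 + 2/8 + 2/8 + 1/8 = 7/8 = 0.875.
Kraft's inequality requires Σ ≤ 1; here Σ = 0.875 ≤ 1, so such a prefix code exists.

0.875; yes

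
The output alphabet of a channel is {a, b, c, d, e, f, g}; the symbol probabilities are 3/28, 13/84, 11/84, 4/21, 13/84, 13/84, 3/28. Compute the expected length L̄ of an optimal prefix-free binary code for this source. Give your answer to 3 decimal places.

Repeatedly combine the two least-probable nodes; the expected code length is the sum of the merged weights.
merge 3/28 + 3/28 → 3/14
merge 11/84 + 13/84 → 2/7
merge 13/84 + 13/84 → 13/42
merge 4/21 + 3/14 → 17/42
merge 2/7 + 13/42 → 25/42
merge 17/42 + 25/42 → 1
L = 3/14 + 2/7 + 13/42 + 17/42 + 25/42 + 1 = 59/21 ≈ 2.810 bits/symbol.

2.810 bits/symbol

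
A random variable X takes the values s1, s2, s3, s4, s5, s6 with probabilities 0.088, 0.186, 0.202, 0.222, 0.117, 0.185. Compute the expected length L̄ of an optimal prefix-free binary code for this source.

Repeatedly combine the two least-probable nodes; the expected code length is the sum of the merged weights.
merge 11/125 + 117/1000 → 41/200
merge 37/200 + 93/500 → 371/1000
merge 101/500 + 41/200 → 407/1000
merge 111/500 + 371/1000 → 593/1000
merge 407/1000 + 593/1000 → 1
L = 41/200 + 371/1000 + 407/1000 + 593/1000 + 1 = 322/125 = 2.576 bits/symbol.

2.576 bits/symbol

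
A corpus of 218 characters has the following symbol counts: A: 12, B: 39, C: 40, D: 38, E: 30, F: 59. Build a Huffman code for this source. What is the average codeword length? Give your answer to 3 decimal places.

2.546 bits/symbol

Probabilities are the counts divided by 218.
Repeatedly combine the two least-probable nodes; the expected code length is the sum of the merged weights.
merge 6/109 + 15/109 → 21/109
merge 19/109 + 39/218 → 77/218
merge 20/109 + 21/109 → 41/109
merge 59/218 + 77/218 → 68/109
merge 41/109 + 68/109 → 1
L = 21/109 + 77/218 + 41/109 + 68/109 + 1 = 555/218 ≈ 2.546 bits/symbol.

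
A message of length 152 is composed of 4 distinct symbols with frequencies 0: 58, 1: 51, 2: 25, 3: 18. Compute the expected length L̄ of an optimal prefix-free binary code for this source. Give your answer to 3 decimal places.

Probabilities are the counts divided by 152.
Repeatedly combine the two least-probable nodes; the expected code length is the sum of the merged weights.
merge 9/76 + 25/152 → 43/152
merge 43/152 + 51/152 → 47/76
merge 29/76 + 47/76 → 1
L = 43/152 + 47/76 + 1 = 289/152 ≈ 1.901 bits/symbol.

1.901 bits/symbol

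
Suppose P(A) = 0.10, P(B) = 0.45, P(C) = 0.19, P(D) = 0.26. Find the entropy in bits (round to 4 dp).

1.8111 bits

H = −Σ pᵢ log₂ pᵢ.
−0.10·log₂(0.10) = 0.3322
−0.45·log₂(0.45) = 0.5184
−0.19·log₂(0.19) = 0.4552
−0.26·log₂(0.26) = 0.5053
Sum ≈ 1.8111 → 1.8111 bits.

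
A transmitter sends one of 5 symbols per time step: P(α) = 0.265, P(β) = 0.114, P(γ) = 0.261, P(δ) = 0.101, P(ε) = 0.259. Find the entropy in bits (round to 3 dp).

2.210 bits

H = −Σ pᵢ log₂ pᵢ.
−0.265·log₂(0.265) = 0.5077
−0.114·log₂(0.114) = 0.3571
−0.261·log₂(0.261) = 0.5058
−0.101·log₂(0.101) = 0.3341
−0.259·log₂(0.259) = 0.5048
Sum ≈ 2.2095 → 2.210 bits.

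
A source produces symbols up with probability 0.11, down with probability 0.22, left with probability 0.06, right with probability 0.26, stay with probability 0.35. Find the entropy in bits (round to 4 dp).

H = −Σ pᵢ log₂ pᵢ.
−0.11·log₂(0.11) = 0.3503
−0.22·log₂(0.22) = 0.4806
−0.06·log₂(0.06) = 0.2435
−0.26·log₂(0.26) = 0.5053
−0.35·log₂(0.35) = 0.5301
Sum ≈ 2.1098 → 2.1098 bits.

2.1098 bits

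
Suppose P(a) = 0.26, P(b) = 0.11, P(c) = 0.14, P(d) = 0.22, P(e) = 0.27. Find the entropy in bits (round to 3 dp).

2.243 bits

H = −Σ pᵢ log₂ pᵢ.
−0.26·log₂(0.26) = 0.5053
−0.11·log₂(0.11) = 0.3503
−0.14·log₂(0.14) = 0.3971
−0.22·log₂(0.22) = 0.4806
−0.27·log₂(0.27) = 0.5100
Sum ≈ 2.2433 → 2.243 bits.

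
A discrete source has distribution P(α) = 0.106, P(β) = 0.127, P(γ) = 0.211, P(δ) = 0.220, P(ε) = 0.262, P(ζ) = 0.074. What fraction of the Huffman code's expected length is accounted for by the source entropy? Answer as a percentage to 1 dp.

Entropy H = −Σ p log₂ p ≈ 2.4598 bits.
Huffman merges: 37/500+53/500→9/50; 127/1000+9/50→307/1000; 211/1000+11/50→431/1000; 131/500+307/1000→569/1000; 431/1000+569/1000→1. L = 2487/1000 ≈ 2.4870.
Efficiency = H/L = 2.4598/2.4870 = 98.9%.

98.9%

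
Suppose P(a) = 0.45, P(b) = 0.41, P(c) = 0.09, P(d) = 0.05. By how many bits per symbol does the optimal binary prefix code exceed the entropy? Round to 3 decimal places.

0.115 bits

Entropy H = −Σ p log₂ p ≈ 1.5745 bits.
Huffman merges: 1/20+9/100→7/50; 7/50+41/100→11/20; 9/20+11/20→1. L = 169/100 ≈ 1.6900.
L − H = 1.6900 − 1.5745 = 0.115 bits.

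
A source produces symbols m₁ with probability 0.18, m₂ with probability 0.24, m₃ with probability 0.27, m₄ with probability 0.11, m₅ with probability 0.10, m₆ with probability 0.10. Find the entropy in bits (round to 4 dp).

H = −Σ pᵢ log₂ pᵢ.
−0.18·log₂(0.18) = 0.4453
−0.24·log₂(0.24) = 0.4941
−0.27·log₂(0.27) = 0.5100
−0.11·log₂(0.11) = 0.3503
−0.10·log₂(0.10) = 0.3322
−0.10·log₂(0.10) = 0.3322
Sum ≈ 2.4641 → 2.4641 bits.

2.4641 bits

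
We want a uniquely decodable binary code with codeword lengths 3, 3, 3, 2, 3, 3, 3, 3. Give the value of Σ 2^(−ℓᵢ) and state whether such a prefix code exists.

1.125; no

With common denominator 2^3 = 8: Σ 2^(−ℓᵢ) = 1/8 + 1/8 + 1/8 + 2/8 + 1/8 + 1/8 + 1/8 + 1/8 = 9/8 = 1.125.
Kraft's inequality requires Σ ≤ 1; here Σ = 1.125 > 1, so no such prefix code exists.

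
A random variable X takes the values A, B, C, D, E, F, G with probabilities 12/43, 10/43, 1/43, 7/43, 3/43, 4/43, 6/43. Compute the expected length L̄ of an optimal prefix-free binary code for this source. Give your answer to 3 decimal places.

Repeatedly combine the two least-probable nodes; the expected code length is the sum of the merged weights.
merge 1/43 + 3/43 → 4/43
merge 4/43 + 4/43 → 8/43
merge 6/43 + 7/43 → 13/43
merge 8/43 + 10/43 → 18/43
merge 12/43 + 13/43 → 25/43
merge 18/43 + 25/43 → 1
L = 4/43 + 8/43 + 13/43 + 18/43 + 25/43 + 1 = 111/43 ≈ 2.581 bits/symbol.

2.581 bits/symbol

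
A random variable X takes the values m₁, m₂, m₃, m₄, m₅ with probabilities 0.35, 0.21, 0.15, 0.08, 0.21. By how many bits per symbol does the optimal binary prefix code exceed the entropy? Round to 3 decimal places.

0.052 bits

Entropy H = −Σ p log₂ p ≈ 2.1778 bits.
Huffman merges: 2/25+3/20→23/100; 21/100+21/100→21/50; 23/100+7/20→29/50; 21/50+29/50→1. L = 223/100 ≈ 2.2300.
L − H = 2.2300 − 2.1778 = 0.052 bits.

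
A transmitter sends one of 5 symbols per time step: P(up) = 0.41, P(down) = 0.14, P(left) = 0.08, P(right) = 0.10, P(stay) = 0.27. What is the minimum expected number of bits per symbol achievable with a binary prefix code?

2.09 bits/symbol

Repeatedly combine the two least-probable nodes; the expected code length is the sum of the merged weights.
merge 2/25 + 1/10 → 9/50
merge 7/50 + 9/50 → 8/25
merge 27/100 + 8/25 → 59/100
merge 41/100 + 59/100 → 1
L = 9/50 + 8/25 + 59/100 + 1 = 209/100 = 2.09 bits/symbol.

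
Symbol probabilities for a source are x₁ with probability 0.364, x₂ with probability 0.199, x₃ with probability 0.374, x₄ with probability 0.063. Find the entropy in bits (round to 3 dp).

1.776 bits

H = −Σ pᵢ log₂ pᵢ.
−0.364·log₂(0.364) = 0.5307
−0.199·log₂(0.199) = 0.4635
−0.374·log₂(0.374) = 0.5307
−0.063·log₂(0.063) = 0.2513
Sum ≈ 1.7762 → 1.776 bits.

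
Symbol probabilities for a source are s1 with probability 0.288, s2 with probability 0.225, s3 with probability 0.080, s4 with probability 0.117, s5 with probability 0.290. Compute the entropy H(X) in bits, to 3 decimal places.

2.173 bits

H = −Σ pᵢ log₂ pᵢ.
−0.288·log₂(0.288) = 0.5172
−0.225·log₂(0.225) = 0.4842
−0.080·log₂(0.080) = 0.2915
−0.117·log₂(0.117) = 0.3622
−0.290·log₂(0.290) = 0.5179
Sum ≈ 2.1730 → 2.173 bits.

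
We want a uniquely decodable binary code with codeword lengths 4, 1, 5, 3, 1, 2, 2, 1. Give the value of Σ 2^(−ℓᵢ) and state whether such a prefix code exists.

2.21875; no

With common denominator 2^5 = 32: Σ 2^(−ℓᵢ) = 2/32 + 16/32 + 1/32 + 4/32 + 16/32 + 8/32 + 8/32 + 16/32 = 71/32 = 2.21875.
Kraft's inequality requires Σ ≤ 1; here Σ = 2.21875 > 1, so no such prefix code exists.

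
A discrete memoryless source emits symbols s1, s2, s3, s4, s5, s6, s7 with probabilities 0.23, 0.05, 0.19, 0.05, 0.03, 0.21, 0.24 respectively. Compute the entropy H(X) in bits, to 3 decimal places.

H = −Σ pᵢ log₂ pᵢ.
−0.23·log₂(0.23) = 0.4877
−0.05·log₂(0.05) = 0.2161
−0.19·log₂(0.19) = 0.4552
−0.05·log₂(0.05) = 0.2161
−0.03·log₂(0.03) = 0.1518
−0.21·log₂(0.21) = 0.4728
−0.24·log₂(0.24) = 0.4941
Sum ≈ 2.4938 → 2.494 bits.

2.494 bits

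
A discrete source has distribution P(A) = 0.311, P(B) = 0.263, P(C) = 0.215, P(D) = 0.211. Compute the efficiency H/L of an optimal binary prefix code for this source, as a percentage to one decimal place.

Entropy H = −Σ p log₂ p ≈ 1.9812 bits.
Huffman merges: 211/1000+43/200→213/500; 263/1000+311/1000→287/500; 213/500+287/500→1. L = 2 ≈ 2.0000.
Efficiency = H/L = 1.9812/2.0000 = 99.1%.

99.1%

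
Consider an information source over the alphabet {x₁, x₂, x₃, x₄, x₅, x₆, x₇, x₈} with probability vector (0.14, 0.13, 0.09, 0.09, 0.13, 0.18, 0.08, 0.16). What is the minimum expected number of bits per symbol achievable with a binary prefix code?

Repeatedly combine the two least-probable nodes; the expected code length is the sum of the merged weights.
merge 2/25 + 9/100 → 17/100
merge 9/100 + 13/100 → 11/50
merge 13/100 + 7/50 → 27/100
merge 4/25 + 17/100 → 33/100
merge 9/50 + 11/50 → 2/5
merge 27/100 + 33/100 → 3/5
merge 2/5 + 3/5 → 1
L = 17/100 + 11/50 + 27/100 + 33/100 + 2/5 + 3/5 + 1 = 299/100 = 2.99 bits/symbol.

2.99 bits/symbol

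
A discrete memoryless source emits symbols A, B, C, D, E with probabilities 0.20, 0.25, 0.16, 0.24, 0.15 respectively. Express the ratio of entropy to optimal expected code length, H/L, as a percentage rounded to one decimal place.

Entropy H = −Σ p log₂ p ≈ 2.2921 bits.
Huffman merges: 3/20+4/25→31/100; 1/5+6/25→11/25; 1/4+31/100→14/25; 11/25+14/25→1. L = 231/100 ≈ 2.3100.
Efficiency = H/L = 2.2921/2.3100 = 99.2%.

99.2%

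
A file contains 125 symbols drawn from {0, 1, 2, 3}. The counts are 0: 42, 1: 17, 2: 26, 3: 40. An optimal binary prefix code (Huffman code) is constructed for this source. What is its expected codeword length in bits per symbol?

2 bits/symbol

Probabilities are the counts divided by 125.
Repeatedly combine the two least-probable nodes; the expected code length is the sum of the merged weights.
merge 17/125 + 26/125 → 43/125
merge 8/25 + 42/125 → 82/125
merge 43/125 + 82/125 → 1
L = 43/125 + 82/125 + 1 = 2 bits/symbol.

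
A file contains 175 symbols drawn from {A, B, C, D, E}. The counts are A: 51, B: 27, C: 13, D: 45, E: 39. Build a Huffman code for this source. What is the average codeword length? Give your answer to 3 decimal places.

Probabilities are the counts divided by 175.
Repeatedly combine the two least-probable nodes; the expected code length is the sum of the merged weights.
merge 13/175 + 27/175 → 8/35
merge 39/175 + 8/35 → 79/175
merge 9/35 + 51/175 → 96/175
merge 79/175 + 96/175 → 1
L = 8/35 + 79/175 + 96/175 + 1 = 78/35 ≈ 2.229 bits/symbol.

2.229 bits/symbol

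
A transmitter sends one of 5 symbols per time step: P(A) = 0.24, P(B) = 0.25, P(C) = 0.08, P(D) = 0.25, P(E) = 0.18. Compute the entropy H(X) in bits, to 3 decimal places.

H = −Σ pᵢ log₂ pᵢ.
−0.24·log₂(0.24) = 0.4941
−0.25·log₂(0.25) = 0.5000
−0.08·log₂(0.08) = 0.2915
−0.25·log₂(0.25) = 0.5000
−0.18·log₂(0.18) = 0.4453
Sum ≈ 2.2310 → 2.231 bits.

2.231 bits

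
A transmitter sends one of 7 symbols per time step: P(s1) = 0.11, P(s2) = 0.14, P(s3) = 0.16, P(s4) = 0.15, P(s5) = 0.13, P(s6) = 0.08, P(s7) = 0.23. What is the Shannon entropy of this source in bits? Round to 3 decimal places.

2.743 bits

H = −Σ pᵢ log₂ pᵢ.
−0.11·log₂(0.11) = 0.3503
−0.14·log₂(0.14) = 0.3971
−0.16·log₂(0.16) = 0.4230
−0.15·log₂(0.15) = 0.4105
−0.13·log₂(0.13) = 0.3826
−0.08·log₂(0.08) = 0.2915
−0.23·log₂(0.23) = 0.4877
Sum ≈ 2.7428 → 2.743 bits.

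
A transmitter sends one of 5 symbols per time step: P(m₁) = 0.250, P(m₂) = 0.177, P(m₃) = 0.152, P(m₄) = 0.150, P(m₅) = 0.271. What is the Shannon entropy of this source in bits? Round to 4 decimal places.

H = −Σ pᵢ log₂ pᵢ.
−0.250·log₂(0.250) = 0.5000
−0.177·log₂(0.177) = 0.4422
−0.152·log₂(0.152) = 0.4131
−0.150·log₂(0.150) = 0.4105
−0.271·log₂(0.271) = 0.5105
Sum ≈ 2.2763 → 2.2763 bits.

2.2763 bits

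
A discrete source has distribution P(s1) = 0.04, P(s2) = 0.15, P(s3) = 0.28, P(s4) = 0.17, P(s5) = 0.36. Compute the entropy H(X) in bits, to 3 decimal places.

2.076 bits

H = −Σ pᵢ log₂ pᵢ.
−0.04·log₂(0.04) = 0.1858
−0.15·log₂(0.15) = 0.4105
−0.28·log₂(0.28) = 0.5142
−0.17·log₂(0.17) = 0.4346
−0.36·log₂(0.36) = 0.5306
Sum ≈ 2.0757 → 2.076 bits.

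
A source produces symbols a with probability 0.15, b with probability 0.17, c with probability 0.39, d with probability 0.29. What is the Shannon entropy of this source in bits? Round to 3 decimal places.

1.893 bits

H = −Σ pᵢ log₂ pᵢ.
−0.15·log₂(0.15) = 0.4105
−0.17·log₂(0.17) = 0.4346
−0.39·log₂(0.39) = 0.5298
−0.29·log₂(0.29) = 0.5179
Sum ≈ 1.8928 → 1.893 bits.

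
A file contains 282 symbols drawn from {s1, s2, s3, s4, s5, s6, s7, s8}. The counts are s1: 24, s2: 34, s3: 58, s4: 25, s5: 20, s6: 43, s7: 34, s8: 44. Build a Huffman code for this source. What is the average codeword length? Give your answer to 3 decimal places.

2.950 bits/symbol

Probabilities are the counts divided by 282.
Repeatedly combine the two least-probable nodes; the expected code length is the sum of the merged weights.
merge 10/141 + 4/47 → 22/141
merge 25/282 + 17/141 → 59/282
merge 17/141 + 43/282 → 77/282
merge 22/141 + 22/141 → 44/141
merge 29/141 + 59/282 → 39/94
merge 77/282 + 44/141 → 55/94
merge 39/94 + 55/94 → 1
L = 22/141 + 59/282 + 77/282 + 44/141 + 39/94 + 55/94 + 1 = 416/141 ≈ 2.950 bits/symbol.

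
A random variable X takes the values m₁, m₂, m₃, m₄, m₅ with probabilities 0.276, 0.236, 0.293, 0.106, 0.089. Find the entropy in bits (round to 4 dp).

2.1770 bits

H = −Σ pᵢ log₂ pᵢ.
−0.276·log₂(0.276) = 0.5126
−0.236·log₂(0.236) = 0.4916
−0.293·log₂(0.293) = 0.5189
−0.106·log₂(0.106) = 0.3432
−0.089·log₂(0.089) = 0.3106
Sum ≈ 2.1770 → 2.1770 bits.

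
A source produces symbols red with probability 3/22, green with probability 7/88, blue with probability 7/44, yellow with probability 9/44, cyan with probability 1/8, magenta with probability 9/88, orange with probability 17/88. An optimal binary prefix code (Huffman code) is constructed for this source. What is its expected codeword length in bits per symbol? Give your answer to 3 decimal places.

2.784 bits/symbol

Repeatedly combine the two least-probable nodes; the expected code length is the sum of the merged weights.
merge 7/88 + 9/88 → 2/11
merge 1/8 + 3/22 → 23/88
merge 7/44 + 2/11 → 15/44
merge 17/88 + 9/44 → 35/88
merge 23/88 + 15/44 → 53/88
merge 35/88 + 53/88 → 1
L = 2/11 + 23/88 + 15/44 + 35/88 + 53/88 + 1 = 245/88 ≈ 2.784 bits/symbol.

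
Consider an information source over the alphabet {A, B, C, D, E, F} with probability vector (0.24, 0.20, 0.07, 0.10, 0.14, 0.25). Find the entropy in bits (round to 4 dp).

H = −Σ pᵢ log₂ pᵢ.
−0.24·log₂(0.24) = 0.4941
−0.20·log₂(0.20) = 0.4644
−0.07·log₂(0.07) = 0.2686
−0.10·log₂(0.10) = 0.3322
−0.14·log₂(0.14) = 0.3971
−0.25·log₂(0.25) = 0.5000
Sum ≈ 2.4564 → 2.4564 bits.

2.4564 bits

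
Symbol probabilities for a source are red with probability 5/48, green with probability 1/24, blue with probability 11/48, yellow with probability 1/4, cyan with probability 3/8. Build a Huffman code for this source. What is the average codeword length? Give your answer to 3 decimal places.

Repeatedly combine the two least-probable nodes; the expected code length is the sum of the merged weights.
merge 1/24 + 5/48 → 7/48
merge 7/48 + 11/48 → 3/8
merge 1/4 + 3/8 → 5/8
merge 3/8 + 5/8 → 1
L = 7/48 + 3/8 + 5/8 + 1 = 103/48 ≈ 2.146 bits/symbol.

2.146 bits/symbol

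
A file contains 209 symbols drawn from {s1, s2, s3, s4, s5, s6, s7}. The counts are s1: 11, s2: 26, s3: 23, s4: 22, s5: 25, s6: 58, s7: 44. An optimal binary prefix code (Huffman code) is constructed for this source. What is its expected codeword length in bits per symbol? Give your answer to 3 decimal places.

2.670 bits/symbol

Probabilities are the counts divided by 209.
Repeatedly combine the two least-probable nodes; the expected code length is the sum of the merged weights.
merge 1/19 + 2/19 → 3/19
merge 23/209 + 25/209 → 48/209
merge 26/209 + 3/19 → 59/209
merge 4/19 + 48/209 → 92/209
merge 58/209 + 59/209 → 117/209
merge 92/209 + 117/209 → 1
L = 3/19 + 48/209 + 59/209 + 92/209 + 117/209 + 1 = 558/209 ≈ 2.670 bits/symbol.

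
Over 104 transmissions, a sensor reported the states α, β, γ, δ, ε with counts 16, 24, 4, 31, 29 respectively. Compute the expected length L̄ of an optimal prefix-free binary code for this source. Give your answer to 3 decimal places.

Probabilities are the counts divided by 104.
Repeatedly combine the two least-probable nodes; the expected code length is the sum of the merged weights.
merge 1/26 + 2/13 → 5/26
merge 5/26 + 3/13 → 11/26
merge 29/104 + 31/104 → 15/26
merge 11/26 + 15/26 → 1
L = 5/26 + 11/26 + 15/26 + 1 = 57/26 ≈ 2.192 bits/symbol.

2.192 bits/symbol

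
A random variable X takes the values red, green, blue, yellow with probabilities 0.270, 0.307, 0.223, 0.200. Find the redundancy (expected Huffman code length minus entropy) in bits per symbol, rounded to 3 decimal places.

Entropy H = −Σ p log₂ p ≈ 1.9802 bits.
Huffman merges: 1/5+223/1000→423/1000; 27/100+307/1000→577/1000; 423/1000+577/1000→1. L = 2 ≈ 2.0000.
L − H = 2.0000 − 1.9802 = 0.020 bits.

0.020 bits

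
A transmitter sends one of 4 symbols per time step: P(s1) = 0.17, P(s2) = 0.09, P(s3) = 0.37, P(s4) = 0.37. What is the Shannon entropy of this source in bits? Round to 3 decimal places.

1.809 bits

H = −Σ pᵢ log₂ pᵢ.
−0.17·log₂(0.17) = 0.4346
−0.09·log₂(0.09) = 0.3127
−0.37·log₂(0.37) = 0.5307
−0.37·log₂(0.37) = 0.5307
Sum ≈ 1.8087 → 1.809 bits.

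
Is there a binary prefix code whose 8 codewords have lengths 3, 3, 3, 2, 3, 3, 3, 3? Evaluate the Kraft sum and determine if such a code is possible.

1.125; no

With common denominator 2^3 = 8: Σ 2^(−ℓᵢ) = 1/8 + 1/8 + 1/8 + 2/8 + 1/8 + 1/8 + 1/8 + 1/8 = 9/8 = 1.125.
Kraft's inequality requires Σ ≤ 1; here Σ = 1.125 > 1, so no such prefix code exists.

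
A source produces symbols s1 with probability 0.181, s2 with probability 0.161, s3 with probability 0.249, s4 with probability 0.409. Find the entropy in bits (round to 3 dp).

H = −Σ pᵢ log₂ pᵢ.
−0.181·log₂(0.181) = 0.4463
−0.161·log₂(0.161) = 0.4242
−0.249·log₂(0.249) = 0.4994
−0.409·log₂(0.409) = 0.5275
Sum ≈ 1.8975 → 1.898 bits.

1.898 bits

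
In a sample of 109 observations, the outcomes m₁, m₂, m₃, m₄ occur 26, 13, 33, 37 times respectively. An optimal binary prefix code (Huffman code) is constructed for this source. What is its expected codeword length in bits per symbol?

Probabilities are the counts divided by 109.
Repeatedly combine the two least-probable nodes; the expected code length is the sum of the merged weights.
merge 13/109 + 26/109 → 39/109
merge 33/109 + 37/109 → 70/109
merge 39/109 + 70/109 → 1
L = 39/109 + 70/109 + 1 = 2 bits/symbol.

2 bits/symbol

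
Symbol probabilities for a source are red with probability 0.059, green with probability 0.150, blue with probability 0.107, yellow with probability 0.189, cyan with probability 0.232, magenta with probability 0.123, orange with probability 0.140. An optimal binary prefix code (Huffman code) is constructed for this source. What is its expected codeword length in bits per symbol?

Repeatedly combine the two least-probable nodes; the expected code length is the sum of the merged weights.
merge 59/1000 + 107/1000 → 83/500
merge 123/1000 + 7/50 → 263/1000
merge 3/20 + 83/500 → 79/250
merge 189/1000 + 29/125 → 421/1000
merge 263/1000 + 79/250 → 579/1000
merge 421/1000 + 579/1000 → 1
L = 83/500 + 263/1000 + 79/250 + 421/1000 + 579/1000 + 1 = 549/200 = 2.745 bits/symbol.

2.745 bits/symbol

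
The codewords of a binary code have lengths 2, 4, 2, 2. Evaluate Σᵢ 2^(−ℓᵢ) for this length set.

With common denominator 2^4 = 16: Σ 2^(−ℓᵢ) = 4/16 + 1/16 + 4/16 + 4/16 = 13/16 = 0.8125.

0.8125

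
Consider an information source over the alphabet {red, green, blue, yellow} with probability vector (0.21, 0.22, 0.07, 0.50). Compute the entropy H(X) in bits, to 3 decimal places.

H = −Σ pᵢ log₂ pᵢ.
−0.21·log₂(0.21) = 0.4728
−0.22·log₂(0.22) = 0.4806
−0.07·log₂(0.07) = 0.2686
−0.50·log₂(0.50) = 0.5000
Sum ≈ 1.7220 → 1.722 bits.

1.722 bits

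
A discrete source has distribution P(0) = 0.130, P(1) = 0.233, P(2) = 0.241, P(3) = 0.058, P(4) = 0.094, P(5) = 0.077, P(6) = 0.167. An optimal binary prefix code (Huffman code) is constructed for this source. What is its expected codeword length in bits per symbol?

Repeatedly combine the two least-probable nodes; the expected code length is the sum of the merged weights.
merge 29/500 + 77/1000 → 27/200
merge 47/500 + 13/100 → 28/125
merge 27/200 + 167/1000 → 151/500
merge 28/125 + 233/1000 → 457/1000
merge 241/1000 + 151/500 → 543/1000
merge 457/1000 + 543/1000 → 1
L = 27/200 + 28/125 + 151/500 + 457/1000 + 543/1000 + 1 = 2661/1000 = 2.661 bits/symbol.

2.661 bits/symbol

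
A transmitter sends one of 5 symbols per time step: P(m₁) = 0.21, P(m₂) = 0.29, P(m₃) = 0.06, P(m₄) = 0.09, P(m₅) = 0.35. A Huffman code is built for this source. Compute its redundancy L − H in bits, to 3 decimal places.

Entropy H = −Σ p log₂ p ≈ 2.0770 bits.
Huffman merges: 3/50+9/100→3/20; 3/20+21/100→9/25; 29/100+7/20→16/25; 9/25+16/25→1. L = 43/20 ≈ 2.1500.
L − H = 2.1500 − 2.0770 = 0.073 bits.

0.073 bits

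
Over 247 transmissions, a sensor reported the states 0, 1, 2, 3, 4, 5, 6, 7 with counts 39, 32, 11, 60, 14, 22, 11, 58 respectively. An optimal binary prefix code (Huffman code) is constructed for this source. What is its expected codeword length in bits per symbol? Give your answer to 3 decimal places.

Probabilities are the counts divided by 247.
Repeatedly combine the two least-probable nodes; the expected code length is the sum of the merged weights.
merge 11/247 + 11/247 → 22/247
merge 14/247 + 22/247 → 36/247
merge 22/247 + 32/247 → 54/247
merge 36/247 + 3/19 → 75/247
merge 54/247 + 58/247 → 112/247
merge 60/247 + 75/247 → 135/247
merge 112/247 + 135/247 → 1
L = 22/247 + 36/247 + 54/247 + 75/247 + 112/247 + 135/247 + 1 = 681/247 ≈ 2.757 bits/symbol.

2.757 bits/symbol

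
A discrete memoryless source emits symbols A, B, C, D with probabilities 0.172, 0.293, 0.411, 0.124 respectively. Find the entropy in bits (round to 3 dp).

H = −Σ pᵢ log₂ pᵢ.
−0.172·log₂(0.172) = 0.4368
−0.293·log₂(0.293) = 0.5189
−0.411·log₂(0.411) = 0.5272
−0.124·log₂(0.124) = 0.3734
Sum ≈ 1.8564 → 1.856 bits.

1.856 bits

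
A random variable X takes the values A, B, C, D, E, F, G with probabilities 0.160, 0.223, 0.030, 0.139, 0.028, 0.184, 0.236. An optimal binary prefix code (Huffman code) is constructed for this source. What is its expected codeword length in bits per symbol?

2.599 bits/symbol

Repeatedly combine the two least-probable nodes; the expected code length is the sum of the merged weights.
merge 7/250 + 3/100 → 29/500
merge 29/500 + 139/1000 → 197/1000
merge 4/25 + 23/125 → 43/125
merge 197/1000 + 223/1000 → 21/50
merge 59/250 + 43/125 → 29/50
merge 21/50 + 29/50 → 1
L = 29/500 + 197/1000 + 43/125 + 21/50 + 29/50 + 1 = 2599/1000 = 2.599 bits/symbol.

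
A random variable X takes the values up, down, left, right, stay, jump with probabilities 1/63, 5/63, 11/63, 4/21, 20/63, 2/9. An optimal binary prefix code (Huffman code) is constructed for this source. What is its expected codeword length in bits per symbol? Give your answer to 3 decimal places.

2.365 bits/symbol

Repeatedly combine the two least-probable nodes; the expected code length is the sum of the merged weights.
merge 1/63 + 5/63 → 2/21
merge 2/21 + 11/63 → 17/63
merge 4/21 + 2/9 → 26/63
merge 17/63 + 20/63 → 37/63
merge 26/63 + 37/63 → 1
L = 2/21 + 17/63 + 26/63 + 37/63 + 1 = 149/63 ≈ 2.365 bits/symbol.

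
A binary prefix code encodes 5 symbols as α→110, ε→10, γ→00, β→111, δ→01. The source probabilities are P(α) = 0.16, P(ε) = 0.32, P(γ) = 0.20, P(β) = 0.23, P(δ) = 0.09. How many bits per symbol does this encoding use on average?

L̄ = Σ pᵢ·ℓᵢ = 0.16·3 + 0.32·2 + 0.20·2 + 0.23·3 + 0.09·2 = 2.39 bits/symbol.

2.39 bits/symbol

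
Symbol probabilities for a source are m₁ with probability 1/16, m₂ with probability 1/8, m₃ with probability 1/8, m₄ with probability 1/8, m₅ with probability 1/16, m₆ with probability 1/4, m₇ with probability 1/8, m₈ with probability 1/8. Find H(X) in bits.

2.875 bits

Each probability is a power of 1/2, so log₂(1/p) is an integer.
H = Σ p·log₂(1/p) = 1/16·4 + 1/8·3 + 1/8·3 + 1/8·3 + 1/16·4 + 1/4·2 + 1/8·3 + 1/8·3 = 2.875 bits.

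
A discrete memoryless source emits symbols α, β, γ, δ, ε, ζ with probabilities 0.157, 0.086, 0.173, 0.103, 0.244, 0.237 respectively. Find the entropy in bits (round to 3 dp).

H = −Σ pᵢ log₂ pᵢ.
−0.157·log₂(0.157) = 0.4194
−0.086·log₂(0.086) = 0.3044
−0.173·log₂(0.173) = 0.4379
−0.103·log₂(0.103) = 0.3378
−0.244·log₂(0.244) = 0.4966
−0.237·log₂(0.237) = 0.4923
Sum ≈ 2.4882 → 2.488 bits.

2.488 bits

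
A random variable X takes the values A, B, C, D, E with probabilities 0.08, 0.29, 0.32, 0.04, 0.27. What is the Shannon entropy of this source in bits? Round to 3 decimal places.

H = −Σ pᵢ log₂ pᵢ.
−0.08·log₂(0.08) = 0.2915
−0.29·log₂(0.29) = 0.5179
−0.32·log₂(0.32) = 0.5260
−0.04·log₂(0.04) = 0.1858
−0.27·log₂(0.27) = 0.5100
Sum ≈ 2.0312 → 2.031 bits.

2.031 bits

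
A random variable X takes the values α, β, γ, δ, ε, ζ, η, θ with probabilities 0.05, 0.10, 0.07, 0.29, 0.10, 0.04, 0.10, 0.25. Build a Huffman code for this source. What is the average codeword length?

2.71 bits/symbol

Repeatedly combine the two least-probable nodes; the expected code length is the sum of the merged weights.
merge 1/25 + 1/20 → 9/100
merge 7/100 + 9/100 → 4/25
merge 1/10 + 1/10 → 1/5
merge 1/10 + 4/25 → 13/50
merge 1/5 + 1/4 → 9/20
merge 13/50 + 29/100 → 11/20
merge 9/20 + 11/20 → 1
L = 9/100 + 4/25 + 1/5 + 13/50 + 9/20 + 11/20 + 1 = 271/100 = 2.71 bits/symbol.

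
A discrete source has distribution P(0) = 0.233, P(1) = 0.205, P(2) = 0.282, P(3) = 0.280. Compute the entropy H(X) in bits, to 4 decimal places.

H = −Σ pᵢ log₂ pᵢ.
−0.233·log₂(0.233) = 0.4897
−0.205·log₂(0.205) = 0.4687
−0.282·log₂(0.282) = 0.5150
−0.280·log₂(0.280) = 0.5142
Sum ≈ 1.9876 → 1.9876 bits.

1.9876 bits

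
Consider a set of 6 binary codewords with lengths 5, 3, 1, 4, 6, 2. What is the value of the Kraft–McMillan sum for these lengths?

0.984375

With common denominator 2^6 = 64: Σ 2^(−ℓᵢ) = 2/64 + 8/64 + 32/64 + 4/64 + 1/64 + 16/64 = 63/64 = 0.984375.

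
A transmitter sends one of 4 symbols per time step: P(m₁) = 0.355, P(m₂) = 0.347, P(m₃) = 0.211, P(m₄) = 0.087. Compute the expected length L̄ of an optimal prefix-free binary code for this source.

Repeatedly combine the two least-probable nodes; the expected code length is the sum of the merged weights.
merge 87/1000 + 211/1000 → 149/500
merge 149/500 + 347/1000 → 129/200
merge 71/200 + 129/200 → 1
L = 149/500 + 129/200 + 1 = 1943/1000 = 1.943 bits/symbol.

1.943 bits/symbol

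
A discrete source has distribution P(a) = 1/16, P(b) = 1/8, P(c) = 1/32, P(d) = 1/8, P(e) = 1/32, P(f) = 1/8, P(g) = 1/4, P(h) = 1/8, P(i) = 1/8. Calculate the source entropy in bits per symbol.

Each probability is a power of 1/2, so log₂(1/p) is an integer.
H = Σ p·log₂(1/p) = 1/16·4 + 1/8·3 + 1/32·5 + 1/8·3 + 1/32·5 + 1/8·3 + 1/4·2 + 1/8·3 + 1/8·3 = 2.9375 bits.

2.9375 bits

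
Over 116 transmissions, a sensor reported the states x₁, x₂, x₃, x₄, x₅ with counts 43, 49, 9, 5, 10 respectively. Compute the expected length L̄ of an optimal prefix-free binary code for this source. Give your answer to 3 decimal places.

1.905 bits/symbol

Probabilities are the counts divided by 116.
Repeatedly combine the two least-probable nodes; the expected code length is the sum of the merged weights.
merge 5/116 + 9/116 → 7/58
merge 5/58 + 7/58 → 6/29
merge 6/29 + 43/116 → 67/116
merge 49/116 + 67/116 → 1
L = 7/58 + 6/29 + 67/116 + 1 = 221/116 ≈ 1.905 bits/symbol.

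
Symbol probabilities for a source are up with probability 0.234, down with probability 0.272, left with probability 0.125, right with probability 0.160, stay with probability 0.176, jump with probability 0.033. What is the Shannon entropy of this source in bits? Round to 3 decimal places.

2.403 bits

H = −Σ pᵢ log₂ pᵢ.
−0.234·log₂(0.234) = 0.4903
−0.272·log₂(0.272) = 0.5109
−0.125·log₂(0.125) = 0.3750
−0.160·log₂(0.160) = 0.4230
−0.176·log₂(0.176) = 0.4411
−0.033·log₂(0.033) = 0.1624
Sum ≈ 2.4028 → 2.403 bits.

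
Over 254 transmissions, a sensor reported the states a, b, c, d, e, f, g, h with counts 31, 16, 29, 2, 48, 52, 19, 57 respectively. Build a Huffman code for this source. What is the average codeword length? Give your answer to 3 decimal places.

2.787 bits/symbol

Probabilities are the counts divided by 254.
Repeatedly combine the two least-probable nodes; the expected code length is the sum of the merged weights.
merge 1/127 + 8/127 → 9/127
merge 9/127 + 19/254 → 37/254
merge 29/254 + 31/254 → 30/127
merge 37/254 + 24/127 → 85/254
merge 26/127 + 57/254 → 109/254
merge 30/127 + 85/254 → 145/254
merge 109/254 + 145/254 → 1
L = 9/127 + 37/254 + 30/127 + 85/254 + 109/254 + 145/254 + 1 = 354/127 ≈ 2.787 bits/symbol.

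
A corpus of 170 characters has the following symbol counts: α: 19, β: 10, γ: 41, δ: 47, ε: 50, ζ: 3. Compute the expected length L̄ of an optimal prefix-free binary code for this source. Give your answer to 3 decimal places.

Probabilities are the counts divided by 170.
Repeatedly combine the two least-probable nodes; the expected code length is the sum of the merged weights.
merge 3/170 + 1/17 → 13/170
merge 13/170 + 19/170 → 16/85
merge 16/85 + 41/170 → 73/170
merge 47/170 + 5/17 → 97/170
merge 73/170 + 97/170 → 1
L = 13/170 + 16/85 + 73/170 + 97/170 + 1 = 77/34 ≈ 2.265 bits/symbol.

2.265 bits/symbol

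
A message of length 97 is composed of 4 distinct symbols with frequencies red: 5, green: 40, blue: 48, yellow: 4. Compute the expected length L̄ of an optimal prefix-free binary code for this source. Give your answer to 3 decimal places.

Probabilities are the counts divided by 97.
Repeatedly combine the two least-probable nodes; the expected code length is the sum of the merged weights.
merge 4/97 + 5/97 → 9/97
merge 9/97 + 40/97 → 49/97
merge 48/97 + 49/97 → 1
L = 9/97 + 49/97 + 1 = 155/97 ≈ 1.598 bits/symbol.

1.598 bits/symbol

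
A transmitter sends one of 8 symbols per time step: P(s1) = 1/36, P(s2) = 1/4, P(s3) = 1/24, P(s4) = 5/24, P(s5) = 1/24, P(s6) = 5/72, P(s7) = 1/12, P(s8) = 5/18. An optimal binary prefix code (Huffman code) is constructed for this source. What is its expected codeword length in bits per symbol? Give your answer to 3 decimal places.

2.597 bits/symbol

Repeatedly combine the two least-probable nodes; the expected code length is the sum of the merged weights.
merge 1/36 + 1/24 → 5/72
merge 1/24 + 5/72 → 1/9
merge 5/72 + 1/12 → 11/72
merge 1/9 + 11/72 → 19/72
merge 5/24 + 1/4 → 11/24
merge 19/72 + 5/18 → 13/24
merge 11/24 + 13/24 → 1
L = 5/72 + 1/9 + 11/72 + 19/72 + 11/24 + 13/24 + 1 = 187/72 ≈ 2.597 bits/symbol.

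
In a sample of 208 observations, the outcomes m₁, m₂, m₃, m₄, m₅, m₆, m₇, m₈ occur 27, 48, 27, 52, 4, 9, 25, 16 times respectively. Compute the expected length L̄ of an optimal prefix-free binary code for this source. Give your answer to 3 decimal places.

2.721 bits/symbol

Probabilities are the counts divided by 208.
Repeatedly combine the two least-probable nodes; the expected code length is the sum of the merged weights.
merge 1/52 + 9/208 → 1/16
merge 1/16 + 1/13 → 29/208
merge 25/208 + 27/208 → 1/4
merge 27/208 + 29/208 → 7/26
merge 3/13 + 1/4 → 25/52
merge 1/4 + 7/26 → 27/52
merge 25/52 + 27/52 → 1
L = 1/16 + 29/208 + 1/4 + 7/26 + 25/52 + 27/52 + 1 = 283/104 ≈ 2.721 bits/symbol.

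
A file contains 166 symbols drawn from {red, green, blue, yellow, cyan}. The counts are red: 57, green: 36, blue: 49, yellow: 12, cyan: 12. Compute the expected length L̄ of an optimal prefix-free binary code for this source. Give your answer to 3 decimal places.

Probabilities are the counts divided by 166.
Repeatedly combine the two least-probable nodes; the expected code length is the sum of the merged weights.
merge 6/83 + 6/83 → 12/83
merge 12/83 + 18/83 → 30/83
merge 49/166 + 57/166 → 53/83
merge 30/83 + 53/83 → 1
L = 12/83 + 30/83 + 53/83 + 1 = 178/83 ≈ 2.145 bits/symbol.

2.145 bits/symbol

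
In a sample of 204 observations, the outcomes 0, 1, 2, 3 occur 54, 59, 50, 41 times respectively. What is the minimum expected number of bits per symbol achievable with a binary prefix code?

2 bits/symbol

Probabilities are the counts divided by 204.
Repeatedly combine the two least-probable nodes; the expected code length is the sum of the merged weights.
merge 41/204 + 25/102 → 91/204
merge 9/34 + 59/204 → 113/204
merge 91/204 + 113/204 → 1
L = 91/204 + 113/204 + 1 = 2 bits/symbol.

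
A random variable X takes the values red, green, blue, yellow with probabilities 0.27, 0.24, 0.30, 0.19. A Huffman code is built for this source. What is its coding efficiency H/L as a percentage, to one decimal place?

Entropy H = −Σ p log₂ p ≈ 1.9805 bits.
Huffman merges: 19/100+6/25→43/100; 27/100+3/10→57/100; 43/100+57/100→1. L = 2 ≈ 2.0000.
Efficiency = H/L = 1.9805/2.0000 = 99.0%.

99.0%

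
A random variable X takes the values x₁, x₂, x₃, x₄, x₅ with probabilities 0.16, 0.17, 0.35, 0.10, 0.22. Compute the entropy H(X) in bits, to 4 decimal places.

H = −Σ pᵢ log₂ pᵢ.
−0.16·log₂(0.16) = 0.4230
−0.17·log₂(0.17) = 0.4346
−0.35·log₂(0.35) = 0.5301
−0.10·log₂(0.10) = 0.3322
−0.22·log₂(0.22) = 0.4806
Sum ≈ 2.2005 → 2.2005 bits.

2.2005 bits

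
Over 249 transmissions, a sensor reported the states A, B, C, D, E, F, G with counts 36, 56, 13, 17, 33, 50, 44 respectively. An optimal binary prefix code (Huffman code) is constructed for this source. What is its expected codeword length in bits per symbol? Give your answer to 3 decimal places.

2.695 bits/symbol

Probabilities are the counts divided by 249.
Repeatedly combine the two least-probable nodes; the expected code length is the sum of the merged weights.
merge 13/249 + 17/249 → 10/83
merge 10/83 + 11/83 → 21/83
merge 12/83 + 44/249 → 80/249
merge 50/249 + 56/249 → 106/249
merge 21/83 + 80/249 → 143/249
merge 106/249 + 143/249 → 1
L = 10/83 + 21/83 + 80/249 + 106/249 + 143/249 + 1 = 671/249 ≈ 2.695 bits/symbol.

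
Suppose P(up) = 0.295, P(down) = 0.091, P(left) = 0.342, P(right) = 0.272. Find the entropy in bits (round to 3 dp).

H = −Σ pᵢ log₂ pᵢ.
−0.295·log₂(0.295) = 0.5196
−0.091·log₂(0.091) = 0.3147
−0.342·log₂(0.342) = 0.5294
−0.272·log₂(0.272) = 0.5109
Sum ≈ 1.8745 → 1.875 bits.

1.875 bits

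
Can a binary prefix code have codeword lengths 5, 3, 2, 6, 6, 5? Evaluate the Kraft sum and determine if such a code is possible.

With common denominator 2^6 = 64: Σ 2^(−ℓᵢ) = 2/64 + 8/64 + 16/64 + 1/64 + 1/64 + 2/64 = 30/64 = 0.46875.
Kraft's inequality requires Σ ≤ 1; here Σ = 0.46875 ≤ 1, so such a prefix code exists.

0.46875; yes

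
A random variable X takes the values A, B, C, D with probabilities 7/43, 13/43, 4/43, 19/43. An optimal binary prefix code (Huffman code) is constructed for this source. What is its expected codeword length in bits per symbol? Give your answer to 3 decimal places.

Repeatedly combine the two least-probable nodes; the expected code length is the sum of the merged weights.
merge 4/43 + 7/43 → 11/43
merge 11/43 + 13/43 → 24/43
merge 19/43 + 24/43 → 1
L = 11/43 + 24/43 + 1 = 78/43 ≈ 1.814 bits/symbol.

1.814 bits/symbol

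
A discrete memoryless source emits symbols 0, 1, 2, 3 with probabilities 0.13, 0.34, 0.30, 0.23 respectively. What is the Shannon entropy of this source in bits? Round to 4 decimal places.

1.9206 bits

H = −Σ pᵢ log₂ pᵢ.
−0.13·log₂(0.13) = 0.3826
−0.34·log₂(0.34) = 0.5292
−0.30·log₂(0.30) = 0.5211
−0.23·log₂(0.23) = 0.4877
Sum ≈ 1.9206 → 1.9206 bits.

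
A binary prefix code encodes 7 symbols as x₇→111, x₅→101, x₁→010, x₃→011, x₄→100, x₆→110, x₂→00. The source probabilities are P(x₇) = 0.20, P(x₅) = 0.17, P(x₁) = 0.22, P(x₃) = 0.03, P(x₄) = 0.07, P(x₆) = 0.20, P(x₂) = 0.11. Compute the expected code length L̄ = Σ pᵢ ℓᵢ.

L̄ = Σ pᵢ·ℓᵢ = 0.20·3 + 0.17·3 + 0.22·3 + 0.03·3 + 0.07·3 + 0.20·3 + 0.11·2 = 2.89 bits/symbol.

2.89 bits/symbol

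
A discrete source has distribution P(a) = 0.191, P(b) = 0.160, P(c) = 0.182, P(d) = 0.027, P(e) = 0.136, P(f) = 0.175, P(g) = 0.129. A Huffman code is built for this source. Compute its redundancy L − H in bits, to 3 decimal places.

Entropy H = −Σ p log₂ p ≈ 2.6799 bits.
Huffman merges: 27/1000+129/1000→39/250; 17/125+39/250→73/250; 4/25+7/40→67/200; 91/500+191/1000→373/1000; 73/250+67/200→627/1000; 373/1000+627/1000→1. L = 2783/1000 ≈ 2.7830.
L − H = 2.7830 − 2.6799 = 0.103 bits.

0.103 bits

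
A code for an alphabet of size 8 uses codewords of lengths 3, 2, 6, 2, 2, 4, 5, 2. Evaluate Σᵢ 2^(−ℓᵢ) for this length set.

1.234375

With common denominator 2^6 = 64: Σ 2^(−ℓᵢ) = 8/64 + 16/64 + 1/64 + 16/64 + 16/64 + 4/64 + 2/64 + 16/64 = 79/64 = 1.234375.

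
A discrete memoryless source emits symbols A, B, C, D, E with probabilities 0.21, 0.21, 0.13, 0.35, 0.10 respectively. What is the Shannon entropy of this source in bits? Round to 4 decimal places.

2.1906 bits

H = −Σ pᵢ log₂ pᵢ.
−0.21·log₂(0.21) = 0.4728
−0.21·log₂(0.21) = 0.4728
−0.13·log₂(0.13) = 0.3826
−0.35·log₂(0.35) = 0.5301
−0.10·log₂(0.10) = 0.3322
Sum ≈ 2.1906 → 2.1906 bits.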